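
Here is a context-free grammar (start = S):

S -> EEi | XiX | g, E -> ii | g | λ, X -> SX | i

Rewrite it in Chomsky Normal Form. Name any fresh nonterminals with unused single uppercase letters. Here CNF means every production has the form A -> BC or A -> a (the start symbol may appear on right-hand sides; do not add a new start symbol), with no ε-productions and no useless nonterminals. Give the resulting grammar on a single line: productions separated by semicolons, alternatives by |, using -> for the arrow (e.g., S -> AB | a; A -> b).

S -> g | i | EA | EB | XC; A -> i; B -> EA; C -> AX; E -> g | AA; X -> i | SX

Nullable: {E}; after ε-elimination: S -> g | i | Ei | EEi | XiX; E -> g | ii; X -> i | SX.
No unit productions to eliminate.
TERM: introduce A -> i and substitute in every rule of length ≥2.
BIN: S -> EEA becomes S -> EB, B -> EA; S -> XAX becomes S -> XC, C -> AX.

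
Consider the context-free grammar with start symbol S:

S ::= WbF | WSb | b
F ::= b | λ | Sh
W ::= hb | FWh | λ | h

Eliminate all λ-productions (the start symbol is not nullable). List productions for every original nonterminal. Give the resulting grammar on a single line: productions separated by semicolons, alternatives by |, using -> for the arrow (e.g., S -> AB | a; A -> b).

Nullable set: {F, W}.
S -> WSb: W nullable, giving Sb | WSb.
S -> WbF: W, F nullable, giving Wb | WbF | b | bF.
Drop F -> λ.
Drop W -> λ.
W -> FWh: F, W nullable, giving FWh | Fh | Wh | h.
Unchanged (no nullable symbols): S -> b; F -> Sh; F -> b; W -> h; W -> hb.

S -> b | Sb | Wb | bF | WSb | WbF; F -> b | Sh; W -> h | Fh | Wh | hb | FWh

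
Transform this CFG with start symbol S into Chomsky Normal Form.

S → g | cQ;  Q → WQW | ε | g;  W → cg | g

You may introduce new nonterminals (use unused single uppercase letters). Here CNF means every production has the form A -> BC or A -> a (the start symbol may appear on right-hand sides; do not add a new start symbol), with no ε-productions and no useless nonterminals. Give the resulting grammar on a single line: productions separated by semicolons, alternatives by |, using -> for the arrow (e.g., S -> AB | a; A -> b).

Nullable: {Q}; after ε-elimination: S -> c | g | cQ; Q -> g | WW | WQW; W -> g | cg.
No unit productions to eliminate.
TERM: introduce A -> c, B -> g and substitute in every rule of length ≥2.
BIN: Q -> WQW becomes Q -> WC, C -> QW.

S -> c | g | AQ; A -> c; B -> g; C -> QW; Q -> g | WC | WW; W -> g | AB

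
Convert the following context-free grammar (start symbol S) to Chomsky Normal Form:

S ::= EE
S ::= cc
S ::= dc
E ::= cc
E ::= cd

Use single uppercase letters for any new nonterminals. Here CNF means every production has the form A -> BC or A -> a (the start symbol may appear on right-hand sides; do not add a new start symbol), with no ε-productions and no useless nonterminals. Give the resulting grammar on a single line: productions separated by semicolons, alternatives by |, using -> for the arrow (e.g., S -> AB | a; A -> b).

No ε-productions.
No unit productions to eliminate.
TERM: introduce A -> c, B -> d and substitute in every rule of length ≥2.

S -> AA | BA | EE; A -> c; B -> d; E -> AA | AB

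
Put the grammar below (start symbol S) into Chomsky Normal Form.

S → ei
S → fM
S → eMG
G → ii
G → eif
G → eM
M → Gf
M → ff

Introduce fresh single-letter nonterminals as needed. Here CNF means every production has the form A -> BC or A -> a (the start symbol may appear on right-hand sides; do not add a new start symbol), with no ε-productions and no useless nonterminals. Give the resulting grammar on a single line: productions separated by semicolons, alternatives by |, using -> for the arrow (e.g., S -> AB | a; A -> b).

S -> AB | AE | CM; A -> e; B -> i; C -> f; D -> BC; E -> MG; G -> AD | AM | BB; M -> CC | GC

No ε-productions.
No unit productions to eliminate.
TERM: introduce A -> e, C -> f, B -> i and substitute in every rule of length ≥2.
BIN: G -> ABC becomes G -> AD, D -> BC; S -> AMG becomes S -> AE, E -> MG.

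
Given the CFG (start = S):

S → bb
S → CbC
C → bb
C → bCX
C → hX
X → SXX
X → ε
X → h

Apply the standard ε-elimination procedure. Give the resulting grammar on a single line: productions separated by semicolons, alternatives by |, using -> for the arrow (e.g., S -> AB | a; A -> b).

Nullable set: {X}.
C -> bCX: X nullable, giving bC | bCX.
C -> hX: X nullable, giving h | hX.
Drop X -> ε.
X -> SXX: X, X nullable, giving S | SX | SXX.
Unchanged (no nullable symbols): S -> CbC; S -> bb; C -> bb; X -> h.

S -> bb | CbC; C -> h | bC | bb | hX | bCX; X -> S | h | SX | SXX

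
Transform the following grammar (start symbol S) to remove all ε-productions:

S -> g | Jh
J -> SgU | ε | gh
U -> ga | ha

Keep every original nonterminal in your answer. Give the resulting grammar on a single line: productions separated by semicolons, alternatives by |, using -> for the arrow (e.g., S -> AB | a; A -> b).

Nullable set: {J}.
S -> Jh: J nullable, giving Jh | h.
Drop J -> ε.
Unchanged (no nullable symbols): S -> g; J -> SgU; J -> gh; U -> ga; U -> ha.

S -> g | h | Jh; J -> gh | SgU; U -> ga | ha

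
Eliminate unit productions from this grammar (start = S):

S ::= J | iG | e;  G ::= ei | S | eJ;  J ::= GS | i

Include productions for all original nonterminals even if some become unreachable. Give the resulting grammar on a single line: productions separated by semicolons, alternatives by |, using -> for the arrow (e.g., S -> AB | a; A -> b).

Unit productions: G->S, S->J.
Unit pairs (A ⇒* B via units): (G,J), (G,S), (S,J).
S: inherits non-unit rules of {J, S} → GS | e | i | iG.
G: inherits non-unit rules of {G, J, S} → GS | e | eJ | ei | i | iG.
J: inherits non-unit rules of {J} → GS | i.

S -> e | i | GS | iG; G -> e | i | GS | eJ | ei | iG; J -> i | GS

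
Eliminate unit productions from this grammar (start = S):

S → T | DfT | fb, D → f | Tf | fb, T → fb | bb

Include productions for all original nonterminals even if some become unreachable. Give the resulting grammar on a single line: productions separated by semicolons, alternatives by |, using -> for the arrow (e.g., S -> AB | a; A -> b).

Unit productions: S->T.
Unit pairs (A ⇒* B via units): (S,T).
S: inherits non-unit rules of {S, T} → DfT | bb | fb.
D: inherits non-unit rules of {D} → Tf | f | fb.
T: inherits non-unit rules of {T} → bb | fb.

S -> bb | fb | DfT; D -> f | Tf | fb; T -> bb | fb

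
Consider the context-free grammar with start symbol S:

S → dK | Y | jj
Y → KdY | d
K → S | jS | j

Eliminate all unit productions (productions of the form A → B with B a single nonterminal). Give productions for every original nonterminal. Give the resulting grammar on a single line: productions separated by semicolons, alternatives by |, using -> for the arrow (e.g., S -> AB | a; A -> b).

S -> d | dK | jj | KdY; K -> d | j | dK | jS | jj | KdY; Y -> d | KdY

Unit productions: K->S, S->Y.
Unit pairs (A ⇒* B via units): (K,S), (K,Y), (S,Y).
S: inherits non-unit rules of {S, Y} → KdY | d | dK | jj.
K: inherits non-unit rules of {K, S, Y} → KdY | d | dK | j | jS | jj.
Y: inherits non-unit rules of {Y} → KdY | d.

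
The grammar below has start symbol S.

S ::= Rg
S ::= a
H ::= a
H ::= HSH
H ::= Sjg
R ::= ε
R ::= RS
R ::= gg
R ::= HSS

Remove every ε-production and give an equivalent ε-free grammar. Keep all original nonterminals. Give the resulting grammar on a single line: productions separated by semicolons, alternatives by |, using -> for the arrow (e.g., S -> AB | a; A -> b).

S -> a | g | Rg; H -> a | HSH | Sjg; R -> S | RS | gg | HSS

Nullable set: {R}.
S -> Rg: R nullable, giving Rg | g.
Drop R -> ε.
R -> RS: R nullable, giving RS | S.
Unchanged (no nullable symbols): S -> a; H -> HSH; H -> Sjg; H -> a; R -> HSS; R -> gg.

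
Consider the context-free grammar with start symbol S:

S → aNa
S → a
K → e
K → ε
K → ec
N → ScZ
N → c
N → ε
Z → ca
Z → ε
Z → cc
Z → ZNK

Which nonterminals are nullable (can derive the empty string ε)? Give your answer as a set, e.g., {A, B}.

Directly nullable (have an ε-rule): {K, N, Z}.
Not nullable: S — each has a terminal in every rule's right-hand side or depends on a non-nullable symbol.

{K, N, Z}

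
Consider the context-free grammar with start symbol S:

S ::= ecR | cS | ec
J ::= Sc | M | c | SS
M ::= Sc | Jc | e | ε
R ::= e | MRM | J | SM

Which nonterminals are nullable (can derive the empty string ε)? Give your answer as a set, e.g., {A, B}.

Directly nullable (have an ε-rule): {M}.
J is nullable via J -> M (every symbol on the right is already known nullable).
R is nullable via R -> J (every symbol on the right is already known nullable).
Not nullable: S — each has a terminal in every rule's right-hand side or depends on a non-nullable symbol.

{J, M, R}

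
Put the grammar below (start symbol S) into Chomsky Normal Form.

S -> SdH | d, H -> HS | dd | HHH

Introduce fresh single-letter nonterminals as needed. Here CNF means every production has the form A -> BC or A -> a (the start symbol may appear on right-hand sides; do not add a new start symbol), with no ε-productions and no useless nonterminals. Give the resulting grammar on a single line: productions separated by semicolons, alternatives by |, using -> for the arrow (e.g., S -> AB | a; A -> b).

S -> d | SC; A -> d; B -> HH; C -> AH; H -> AA | HB | HS

No ε-productions.
No unit productions to eliminate.
TERM: introduce A -> d and substitute in every rule of length ≥2.
BIN: H -> HHH becomes H -> HB, B -> HH; S -> SAH becomes S -> SC, C -> AH.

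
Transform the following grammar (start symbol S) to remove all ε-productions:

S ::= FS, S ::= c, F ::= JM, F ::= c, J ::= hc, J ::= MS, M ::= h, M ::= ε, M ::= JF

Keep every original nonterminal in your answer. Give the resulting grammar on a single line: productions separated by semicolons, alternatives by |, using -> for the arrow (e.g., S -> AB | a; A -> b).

Nullable set: {M}.
F -> JM: M nullable, giving J | JM.
J -> MS: M nullable, giving MS | S.
Drop M -> ε.
Unchanged (no nullable symbols): S -> FS; S -> c; F -> c; J -> hc; M -> JF; M -> h.

S -> c | FS; F -> J | c | JM; J -> S | MS | hc; M -> h | JF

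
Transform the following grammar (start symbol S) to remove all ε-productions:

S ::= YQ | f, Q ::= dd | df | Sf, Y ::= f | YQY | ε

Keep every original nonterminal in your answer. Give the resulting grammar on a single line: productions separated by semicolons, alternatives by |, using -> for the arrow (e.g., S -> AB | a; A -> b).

S -> Q | f | YQ; Q -> Sf | dd | df; Y -> Q | f | QY | YQ | YQY

Nullable set: {Y}.
S -> YQ: Y nullable, giving Q | YQ.
Drop Y -> ε.
Y -> YQY: Y, Y nullable, giving Q | QY | YQ | YQY.
Unchanged (no nullable symbols): S -> f; Q -> Sf; Q -> dd; Q -> df; Y -> f.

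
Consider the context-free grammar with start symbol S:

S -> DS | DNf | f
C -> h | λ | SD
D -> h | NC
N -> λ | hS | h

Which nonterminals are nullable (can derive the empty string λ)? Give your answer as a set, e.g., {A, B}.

{C, D, N}

Directly nullable (have an ε-rule): {C, N}.
D is nullable via D -> NC (every symbol on the right is already known nullable).
Not nullable: S — each has a terminal in every rule's right-hand side or depends on a non-nullable symbol.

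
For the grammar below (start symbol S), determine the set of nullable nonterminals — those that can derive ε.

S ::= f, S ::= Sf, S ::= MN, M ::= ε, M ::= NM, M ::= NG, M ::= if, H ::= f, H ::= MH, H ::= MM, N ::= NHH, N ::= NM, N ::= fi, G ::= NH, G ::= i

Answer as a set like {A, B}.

Directly nullable (have an ε-rule): {M}.
H is nullable via H -> MM (every symbol on the right is already known nullable).
Not nullable: G, N, S — each has a terminal in every rule's right-hand side or depends on a non-nullable symbol.

{H, M}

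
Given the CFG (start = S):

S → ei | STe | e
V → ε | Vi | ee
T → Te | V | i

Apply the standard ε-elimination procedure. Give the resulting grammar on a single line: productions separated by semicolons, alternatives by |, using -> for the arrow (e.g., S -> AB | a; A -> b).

S -> e | Se | ei | STe; T -> V | e | i | Te; V -> i | Vi | ee

Nullable set: {T, V}.
S -> STe: T nullable, giving STe | Se.
T -> Te: T nullable, giving Te | e.
T -> V: V nullable, giving V.
Drop V -> ε.
V -> Vi: V nullable, giving Vi | i.
Unchanged (no nullable symbols): S -> e; S -> ei; T -> i; V -> ee.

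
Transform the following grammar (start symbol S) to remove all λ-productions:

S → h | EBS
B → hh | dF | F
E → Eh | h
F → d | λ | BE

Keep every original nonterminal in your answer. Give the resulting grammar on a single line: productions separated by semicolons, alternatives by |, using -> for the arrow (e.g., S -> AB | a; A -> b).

Nullable set: {B, F}.
S -> EBS: B nullable, giving EBS | ES.
B -> F: F nullable, giving F.
B -> dF: F nullable, giving d | dF.
Drop F -> λ.
F -> BE: B nullable, giving BE | E.
Unchanged (no nullable symbols): S -> h; B -> hh; E -> Eh; E -> h; F -> d.

S -> h | ES | EBS; B -> F | d | dF | hh; E -> h | Eh; F -> E | d | BE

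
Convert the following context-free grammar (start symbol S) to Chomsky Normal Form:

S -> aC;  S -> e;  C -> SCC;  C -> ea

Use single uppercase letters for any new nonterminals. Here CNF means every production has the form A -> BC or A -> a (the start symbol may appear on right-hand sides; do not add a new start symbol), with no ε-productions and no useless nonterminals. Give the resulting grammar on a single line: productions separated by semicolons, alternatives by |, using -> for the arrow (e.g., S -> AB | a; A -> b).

No ε-productions.
No unit productions to eliminate.
TERM: introduce B -> a, A -> e and substitute in every rule of length ≥2.
BIN: C -> SCC becomes C -> SD, D -> CC.

S -> e | BC; A -> e; B -> a; C -> AB | SD; D -> CC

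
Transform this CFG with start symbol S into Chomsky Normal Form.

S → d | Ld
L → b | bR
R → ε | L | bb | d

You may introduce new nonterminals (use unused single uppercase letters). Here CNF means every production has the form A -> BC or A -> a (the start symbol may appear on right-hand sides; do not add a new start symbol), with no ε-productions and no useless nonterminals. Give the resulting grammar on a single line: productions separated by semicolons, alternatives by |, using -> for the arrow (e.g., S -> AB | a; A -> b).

S -> d | LB; A -> b; B -> d; L -> b | AR; R -> b | d | AA | AR

Nullable: {R}; after ε-elimination: S -> d | Ld; L -> b | bR; R -> L | d | bb.
After unit-elimination: S -> d | Ld; L -> b | bR; R -> b | d | bR | bb.
TERM: introduce A -> b, B -> d and substitute in every rule of length ≥2.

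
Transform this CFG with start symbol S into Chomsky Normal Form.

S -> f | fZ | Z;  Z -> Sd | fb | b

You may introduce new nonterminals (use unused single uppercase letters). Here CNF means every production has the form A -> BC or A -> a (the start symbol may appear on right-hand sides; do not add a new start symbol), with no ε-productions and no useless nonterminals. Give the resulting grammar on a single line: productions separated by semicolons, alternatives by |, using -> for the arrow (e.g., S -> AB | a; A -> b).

No ε-productions.
After unit-elimination: S -> b | f | Sd | fZ | fb; Z -> b | Sd | fb.
TERM: introduce C -> b, A -> d, B -> f and substitute in every rule of length ≥2.

S -> b | f | BC | BZ | SA; A -> d; B -> f; C -> b; Z -> b | BC | SA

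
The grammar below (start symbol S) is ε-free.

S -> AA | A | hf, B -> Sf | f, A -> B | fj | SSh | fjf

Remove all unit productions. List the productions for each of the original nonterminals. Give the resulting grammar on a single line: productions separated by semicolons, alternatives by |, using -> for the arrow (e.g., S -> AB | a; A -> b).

Unit productions: A->B, S->A.
Unit pairs (A ⇒* B via units): (A,B), (S,A), (S,B).
S: inherits non-unit rules of {A, B, S} → AA | SSh | Sf | f | fj | fjf | hf.
A: inherits non-unit rules of {A, B} → SSh | Sf | f | fj | fjf.
B: inherits non-unit rules of {B} → Sf | f.

S -> f | AA | Sf | fj | hf | SSh | fjf; A -> f | Sf | fj | SSh | fjf; B -> f | Sf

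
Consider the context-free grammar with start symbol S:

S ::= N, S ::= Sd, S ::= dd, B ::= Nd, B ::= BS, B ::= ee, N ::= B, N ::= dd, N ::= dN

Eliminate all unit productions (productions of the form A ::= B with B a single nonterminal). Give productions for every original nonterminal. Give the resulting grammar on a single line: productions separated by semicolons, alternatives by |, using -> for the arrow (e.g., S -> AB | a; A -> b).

Unit productions: N->B, S->N.
Unit pairs (A ⇒* B via units): (N,B), (S,B), (S,N).
S: inherits non-unit rules of {B, N, S} → BS | Nd | Sd | dN | dd | ee.
B: inherits non-unit rules of {B} → BS | Nd | ee.
N: inherits non-unit rules of {B, N} → BS | Nd | dN | dd | ee.

S -> BS | Nd | Sd | dN | dd | ee; B -> BS | Nd | ee; N -> BS | Nd | dN | dd | ee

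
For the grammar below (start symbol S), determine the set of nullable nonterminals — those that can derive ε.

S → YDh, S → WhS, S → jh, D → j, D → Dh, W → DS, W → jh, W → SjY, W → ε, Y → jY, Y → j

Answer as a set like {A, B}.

Directly nullable (have an ε-rule): {W}.
Not nullable: D, S, Y — each has a terminal in every rule's right-hand side or depends on a non-nullable symbol.

{W}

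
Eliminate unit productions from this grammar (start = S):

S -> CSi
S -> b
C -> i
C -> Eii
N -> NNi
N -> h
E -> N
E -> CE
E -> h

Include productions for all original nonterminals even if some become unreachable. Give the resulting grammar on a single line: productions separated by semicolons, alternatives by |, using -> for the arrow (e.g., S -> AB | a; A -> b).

S -> b | CSi; C -> i | Eii; E -> h | CE | NNi; N -> h | NNi

Unit productions: E->N.
Unit pairs (A ⇒* B via units): (E,N).
S: inherits non-unit rules of {S} → CSi | b.
C: inherits non-unit rules of {C} → Eii | i.
E: inherits non-unit rules of {E, N} → CE | NNi | h.
N: inherits non-unit rules of {N} → NNi | h.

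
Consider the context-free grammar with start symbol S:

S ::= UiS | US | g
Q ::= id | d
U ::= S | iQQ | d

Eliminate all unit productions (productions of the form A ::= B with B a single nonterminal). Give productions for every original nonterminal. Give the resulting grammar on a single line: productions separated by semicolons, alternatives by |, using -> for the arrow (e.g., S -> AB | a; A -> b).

S -> g | US | UiS; Q -> d | id; U -> d | g | US | UiS | iQQ

Unit productions: U->S.
Unit pairs (A ⇒* B via units): (U,S).
S: inherits non-unit rules of {S} → US | UiS | g.
Q: inherits non-unit rules of {Q} → d | id.
U: inherits non-unit rules of {S, U} → US | UiS | d | g | iQQ.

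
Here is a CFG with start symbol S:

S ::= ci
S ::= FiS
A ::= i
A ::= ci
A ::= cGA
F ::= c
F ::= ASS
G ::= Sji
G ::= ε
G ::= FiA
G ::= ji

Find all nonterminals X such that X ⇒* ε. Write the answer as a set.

{G}

Directly nullable (have an ε-rule): {G}.
Not nullable: A, F, S — each has a terminal in every rule's right-hand side or depends on a non-nullable symbol.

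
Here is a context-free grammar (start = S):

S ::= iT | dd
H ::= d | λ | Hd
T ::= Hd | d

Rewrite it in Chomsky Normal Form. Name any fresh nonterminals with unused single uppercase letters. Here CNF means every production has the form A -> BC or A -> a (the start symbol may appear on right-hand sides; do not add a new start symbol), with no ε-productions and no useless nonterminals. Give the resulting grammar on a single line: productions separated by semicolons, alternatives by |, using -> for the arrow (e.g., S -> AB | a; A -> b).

Nullable: {H}; after ε-elimination: S -> dd | iT; H -> d | Hd; T -> d | Hd.
No unit productions to eliminate.
TERM: introduce A -> d, B -> i and substitute in every rule of length ≥2.

S -> AA | BT; A -> d; B -> i; H -> d | HA; T -> d | HA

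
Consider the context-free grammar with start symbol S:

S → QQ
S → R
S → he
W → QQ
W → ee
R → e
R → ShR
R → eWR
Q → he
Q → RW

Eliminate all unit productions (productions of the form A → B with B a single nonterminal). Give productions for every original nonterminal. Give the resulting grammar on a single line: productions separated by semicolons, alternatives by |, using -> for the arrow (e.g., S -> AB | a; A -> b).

S -> e | QQ | he | ShR | eWR; Q -> RW | he; R -> e | ShR | eWR; W -> QQ | ee

Unit productions: S->R.
Unit pairs (A ⇒* B via units): (S,R).
S: inherits non-unit rules of {R, S} → QQ | ShR | e | eWR | he.
Q: inherits non-unit rules of {Q} → RW | he.
R: inherits non-unit rules of {R} → ShR | e | eWR.
W: inherits non-unit rules of {W} → QQ | ee.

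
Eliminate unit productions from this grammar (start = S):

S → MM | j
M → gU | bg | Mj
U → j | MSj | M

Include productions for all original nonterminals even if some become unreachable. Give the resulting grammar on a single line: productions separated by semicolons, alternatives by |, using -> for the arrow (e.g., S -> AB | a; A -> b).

Unit productions: U->M.
Unit pairs (A ⇒* B via units): (U,M).
S: inherits non-unit rules of {S} → MM | j.
M: inherits non-unit rules of {M} → Mj | bg | gU.
U: inherits non-unit rules of {M, U} → MSj | Mj | bg | gU | j.

S -> j | MM; M -> Mj | bg | gU; U -> j | Mj | bg | gU | MSj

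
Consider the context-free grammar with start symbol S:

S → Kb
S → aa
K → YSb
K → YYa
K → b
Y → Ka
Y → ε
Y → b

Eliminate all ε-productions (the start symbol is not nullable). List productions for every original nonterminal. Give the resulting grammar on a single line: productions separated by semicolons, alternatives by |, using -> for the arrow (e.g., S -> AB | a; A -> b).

S -> Kb | aa; K -> a | b | Sb | Ya | YSb | YYa; Y -> b | Ka

Nullable set: {Y}.
K -> YSb: Y nullable, giving Sb | YSb.
K -> YYa: Y, Y nullable, giving YYa | Ya | a.
Drop Y -> ε.
Unchanged (no nullable symbols): S -> Kb; S -> aa; K -> b; Y -> Ka; Y -> b.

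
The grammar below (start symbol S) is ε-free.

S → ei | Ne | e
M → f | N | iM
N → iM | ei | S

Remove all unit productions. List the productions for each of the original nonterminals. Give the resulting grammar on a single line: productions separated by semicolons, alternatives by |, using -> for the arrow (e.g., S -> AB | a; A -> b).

S -> e | Ne | ei; M -> e | f | Ne | ei | iM; N -> e | Ne | ei | iM

Unit productions: M->N, N->S.
Unit pairs (A ⇒* B via units): (M,N), (M,S), (N,S).
S: inherits non-unit rules of {S} → Ne | e | ei.
M: inherits non-unit rules of {M, N, S} → Ne | e | ei | f | iM.
N: inherits non-unit rules of {N, S} → Ne | e | ei | iM.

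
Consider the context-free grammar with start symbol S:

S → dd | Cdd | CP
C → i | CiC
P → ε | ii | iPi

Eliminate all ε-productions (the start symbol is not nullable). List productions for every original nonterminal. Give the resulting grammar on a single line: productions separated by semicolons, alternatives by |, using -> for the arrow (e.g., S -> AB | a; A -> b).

Nullable set: {P}.
S -> CP: P nullable, giving C | CP.
Drop P -> ε.
P -> iPi: P nullable, giving iPi | ii.
Unchanged (no nullable symbols): S -> Cdd; S -> dd; C -> CiC; C -> i; P -> ii.

S -> C | CP | dd | Cdd; C -> i | CiC; P -> ii | iPi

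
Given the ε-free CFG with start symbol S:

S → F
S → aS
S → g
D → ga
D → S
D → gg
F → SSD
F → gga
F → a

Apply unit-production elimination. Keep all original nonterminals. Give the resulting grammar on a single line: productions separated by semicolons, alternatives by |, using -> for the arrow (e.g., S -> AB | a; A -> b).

S -> a | g | aS | SSD | gga; D -> a | g | aS | ga | gg | SSD | gga; F -> a | SSD | gga

Unit productions: D->S, S->F.
Unit pairs (A ⇒* B via units): (D,F), (D,S), (S,F).
S: inherits non-unit rules of {F, S} → SSD | a | aS | g | gga.
D: inherits non-unit rules of {D, F, S} → SSD | a | aS | g | ga | gg | gga.
F: inherits non-unit rules of {F} → SSD | a | gga.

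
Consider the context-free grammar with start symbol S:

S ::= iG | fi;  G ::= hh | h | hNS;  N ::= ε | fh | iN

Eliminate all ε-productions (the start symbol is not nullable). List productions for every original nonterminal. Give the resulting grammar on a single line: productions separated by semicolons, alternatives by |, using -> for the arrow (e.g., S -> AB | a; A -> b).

Nullable set: {N}.
G -> hNS: N nullable, giving hNS | hS.
Drop N -> ε.
N -> iN: N nullable, giving i | iN.
Unchanged (no nullable symbols): S -> fi; S -> iG; G -> h; G -> hh; N -> fh.

S -> fi | iG; G -> h | hS | hh | hNS; N -> i | fh | iN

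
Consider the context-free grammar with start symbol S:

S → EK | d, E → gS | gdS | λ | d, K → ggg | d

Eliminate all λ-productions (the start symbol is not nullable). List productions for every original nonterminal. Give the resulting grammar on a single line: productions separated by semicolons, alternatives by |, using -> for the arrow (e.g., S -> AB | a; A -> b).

S -> K | d | EK; E -> d | gS | gdS; K -> d | ggg

Nullable set: {E}.
S -> EK: E nullable, giving EK | K.
Drop E -> λ.
Unchanged (no nullable symbols): S -> d; E -> d; E -> gS; E -> gdS; K -> d; K -> ggg.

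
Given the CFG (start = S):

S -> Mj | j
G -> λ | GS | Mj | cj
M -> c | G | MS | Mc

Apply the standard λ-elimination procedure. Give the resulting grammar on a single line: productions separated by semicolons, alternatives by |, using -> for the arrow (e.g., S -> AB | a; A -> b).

S -> j | Mj; G -> S | j | GS | Mj | cj; M -> G | S | c | MS | Mc

Nullable set: {G, M}.
S -> Mj: M nullable, giving Mj | j.
Drop G -> λ.
G -> GS: G nullable, giving GS | S.
G -> Mj: M nullable, giving Mj | j.
M -> G: G nullable, giving G.
M -> MS: M nullable, giving MS | S.
M -> Mc: M nullable, giving Mc | c.
Unchanged (no nullable symbols): S -> j; G -> cj; M -> c.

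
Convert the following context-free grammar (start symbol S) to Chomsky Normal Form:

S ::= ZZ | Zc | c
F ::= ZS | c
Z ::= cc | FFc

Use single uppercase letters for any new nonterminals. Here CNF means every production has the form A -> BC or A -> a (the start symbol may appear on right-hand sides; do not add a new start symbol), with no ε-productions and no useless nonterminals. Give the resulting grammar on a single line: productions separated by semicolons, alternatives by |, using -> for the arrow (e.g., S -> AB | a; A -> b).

S -> c | ZA | ZZ; A -> c; B -> FA; F -> c | ZS; Z -> AA | FB

No ε-productions.
No unit productions to eliminate.
TERM: introduce A -> c and substitute in every rule of length ≥2.
BIN: Z -> FFA becomes Z -> FB, B -> FA.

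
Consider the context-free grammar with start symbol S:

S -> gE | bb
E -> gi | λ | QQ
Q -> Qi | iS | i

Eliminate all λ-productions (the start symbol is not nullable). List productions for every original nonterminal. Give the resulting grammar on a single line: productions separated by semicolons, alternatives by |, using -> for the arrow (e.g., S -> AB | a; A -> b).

S -> g | bb | gE; E -> QQ | gi; Q -> i | Qi | iS

Nullable set: {E}.
S -> gE: E nullable, giving g | gE.
Drop E -> λ.
Unchanged (no nullable symbols): S -> bb; E -> QQ; E -> gi; Q -> Qi; Q -> i; Q -> iS.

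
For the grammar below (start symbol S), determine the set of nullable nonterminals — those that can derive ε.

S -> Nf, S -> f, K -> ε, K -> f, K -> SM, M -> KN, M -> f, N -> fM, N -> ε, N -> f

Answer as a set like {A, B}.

Directly nullable (have an ε-rule): {K, N}.
M is nullable via M -> KN (every symbol on the right is already known nullable).
Not nullable: S — each has a terminal in every rule's right-hand side or depends on a non-nullable symbol.

{K, M, N}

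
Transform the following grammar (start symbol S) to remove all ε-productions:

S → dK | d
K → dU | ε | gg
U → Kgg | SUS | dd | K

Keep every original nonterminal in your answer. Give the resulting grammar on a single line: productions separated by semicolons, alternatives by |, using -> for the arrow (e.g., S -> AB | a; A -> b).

Nullable set: {K, U}.
S -> dK: K nullable, giving d | dK.
Drop K -> ε.
K -> dU: U nullable, giving d | dU.
U -> K: K nullable, giving K.
U -> Kgg: K nullable, giving Kgg | gg.
U -> SUS: U nullable, giving SS | SUS.
Unchanged (no nullable symbols): S -> d; K -> gg; U -> dd.

S -> d | dK; K -> d | dU | gg; U -> K | SS | dd | gg | Kgg | SUS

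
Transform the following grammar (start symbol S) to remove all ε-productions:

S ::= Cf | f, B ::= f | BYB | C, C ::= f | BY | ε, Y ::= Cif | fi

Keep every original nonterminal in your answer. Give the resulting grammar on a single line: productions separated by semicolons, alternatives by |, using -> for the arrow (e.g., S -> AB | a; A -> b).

S -> f | Cf; B -> C | Y | f | BY | YB | BYB; C -> Y | f | BY; Y -> fi | if | Cif

Nullable set: {B, C}.
S -> Cf: C nullable, giving Cf | f.
B -> BYB: B, B nullable, giving BY | BYB | Y | YB.
B -> C: C nullable, giving C.
Drop C -> ε.
C -> BY: B nullable, giving BY | Y.
Y -> Cif: C nullable, giving Cif | if.
Unchanged (no nullable symbols): S -> f; B -> f; C -> f; Y -> fi.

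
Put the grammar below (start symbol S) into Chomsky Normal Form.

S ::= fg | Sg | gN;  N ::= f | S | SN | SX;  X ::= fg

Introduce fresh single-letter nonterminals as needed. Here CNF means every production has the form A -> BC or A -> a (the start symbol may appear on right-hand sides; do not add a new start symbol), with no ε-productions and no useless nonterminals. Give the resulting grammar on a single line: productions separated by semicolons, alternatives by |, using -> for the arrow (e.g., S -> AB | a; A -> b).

S -> AN | BA | SA; A -> g; B -> f; N -> f | AN | BA | SA | SN | SX; X -> BA

No ε-productions.
After unit-elimination: S -> Sg | fg | gN; N -> f | SN | SX | Sg | fg | gN; X -> fg.
TERM: introduce B -> f, A -> g and substitute in every rule of length ≥2.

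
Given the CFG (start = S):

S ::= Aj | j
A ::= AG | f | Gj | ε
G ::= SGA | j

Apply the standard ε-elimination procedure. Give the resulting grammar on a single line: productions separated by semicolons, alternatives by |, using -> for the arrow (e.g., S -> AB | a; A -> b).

Nullable set: {A}.
S -> Aj: A nullable, giving Aj | j.
Drop A -> ε.
A -> AG: A nullable, giving AG | G.
G -> SGA: A nullable, giving SG | SGA.
Unchanged (no nullable symbols): S -> j; A -> Gj; A -> f; G -> j.

S -> j | Aj; A -> G | f | AG | Gj; G -> j | SG | SGA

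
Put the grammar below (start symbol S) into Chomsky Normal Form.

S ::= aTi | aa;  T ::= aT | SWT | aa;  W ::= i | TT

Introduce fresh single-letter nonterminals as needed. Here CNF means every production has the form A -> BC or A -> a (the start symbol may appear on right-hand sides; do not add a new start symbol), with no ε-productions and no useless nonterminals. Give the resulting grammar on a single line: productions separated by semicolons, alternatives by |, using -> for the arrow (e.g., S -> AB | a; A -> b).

S -> AA | AC; A -> a; B -> i; C -> TB; D -> WT; T -> AA | AT | SD; W -> i | TT

No ε-productions.
No unit productions to eliminate.
TERM: introduce A -> a, B -> i and substitute in every rule of length ≥2.
BIN: S -> ATB becomes S -> AC, C -> TB; T -> SWT becomes T -> SD, D -> WT.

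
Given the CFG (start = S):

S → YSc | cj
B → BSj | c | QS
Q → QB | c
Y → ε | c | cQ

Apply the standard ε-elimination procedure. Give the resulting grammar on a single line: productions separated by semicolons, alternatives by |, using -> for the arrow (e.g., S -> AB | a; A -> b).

S -> Sc | cj | YSc; B -> c | QS | BSj; Q -> c | QB; Y -> c | cQ

Nullable set: {Y}.
S -> YSc: Y nullable, giving Sc | YSc.
Drop Y -> ε.
Unchanged (no nullable symbols): S -> cj; B -> BSj; B -> QS; B -> c; Q -> QB; Q -> c; Y -> c; Y -> cQ.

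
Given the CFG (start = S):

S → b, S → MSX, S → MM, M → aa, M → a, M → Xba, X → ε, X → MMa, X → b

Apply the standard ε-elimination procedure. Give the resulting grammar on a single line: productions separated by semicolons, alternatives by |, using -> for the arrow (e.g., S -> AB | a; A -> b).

Nullable set: {X}.
S -> MSX: X nullable, giving MS | MSX.
M -> Xba: X nullable, giving Xba | ba.
Drop X -> ε.
Unchanged (no nullable symbols): S -> MM; S -> b; M -> a; M -> aa; X -> MMa; X -> b.

S -> b | MM | MS | MSX; M -> a | aa | ba | Xba; X -> b | MMa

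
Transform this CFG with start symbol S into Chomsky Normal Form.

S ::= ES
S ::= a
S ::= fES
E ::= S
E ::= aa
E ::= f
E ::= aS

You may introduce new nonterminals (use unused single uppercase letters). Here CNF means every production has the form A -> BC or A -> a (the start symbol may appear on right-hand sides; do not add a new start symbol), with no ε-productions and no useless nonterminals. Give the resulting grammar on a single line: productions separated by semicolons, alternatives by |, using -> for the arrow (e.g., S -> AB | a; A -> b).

S -> a | BD | ES; A -> a; B -> f; C -> ES; D -> ES; E -> a | f | AA | AS | BC | ES

No ε-productions.
After unit-elimination: S -> a | ES | fES; E -> a | f | ES | aS | aa | fES.
TERM: introduce A -> a, B -> f and substitute in every rule of length ≥2.
BIN: E -> BES becomes E -> BC, C -> ES; S -> BES becomes S -> BD, D -> ES.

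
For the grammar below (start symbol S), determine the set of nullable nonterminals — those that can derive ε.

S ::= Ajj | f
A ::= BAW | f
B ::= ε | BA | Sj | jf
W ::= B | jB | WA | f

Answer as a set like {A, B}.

{B, W}

Directly nullable (have an ε-rule): {B}.
W is nullable via W -> B (every symbol on the right is already known nullable).
Not nullable: A, S — each has a terminal in every rule's right-hand side or depends on a non-nullable symbol.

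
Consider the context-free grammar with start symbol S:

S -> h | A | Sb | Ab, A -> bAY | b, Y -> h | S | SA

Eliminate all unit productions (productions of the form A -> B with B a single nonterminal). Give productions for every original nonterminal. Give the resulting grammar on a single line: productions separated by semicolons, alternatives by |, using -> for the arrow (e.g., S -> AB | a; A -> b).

Unit productions: S->A, Y->S.
Unit pairs (A ⇒* B via units): (S,A), (Y,A), (Y,S).
S: inherits non-unit rules of {A, S} → Ab | Sb | b | bAY | h.
A: inherits non-unit rules of {A} → b | bAY.
Y: inherits non-unit rules of {A, S, Y} → Ab | SA | Sb | b | bAY | h.

S -> b | h | Ab | Sb | bAY; A -> b | bAY; Y -> b | h | Ab | SA | Sb | bAY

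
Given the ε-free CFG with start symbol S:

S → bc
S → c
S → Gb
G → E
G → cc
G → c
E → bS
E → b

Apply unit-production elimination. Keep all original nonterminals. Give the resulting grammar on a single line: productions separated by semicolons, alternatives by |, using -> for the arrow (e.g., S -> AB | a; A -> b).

S -> c | Gb | bc; E -> b | bS; G -> b | c | bS | cc

Unit productions: G->E.
Unit pairs (A ⇒* B via units): (G,E).
S: inherits non-unit rules of {S} → Gb | bc | c.
E: inherits non-unit rules of {E} → b | bS.
G: inherits non-unit rules of {E, G} → b | bS | c | cc.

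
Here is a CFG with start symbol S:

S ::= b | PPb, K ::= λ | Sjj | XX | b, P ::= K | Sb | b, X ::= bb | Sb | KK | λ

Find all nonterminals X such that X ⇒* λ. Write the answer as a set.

Directly nullable (have an ε-rule): {K, X}.
P is nullable via P -> K (every symbol on the right is already known nullable).
Not nullable: S — each has a terminal in every rule's right-hand side or depends on a non-nullable symbol.

{K, P, X}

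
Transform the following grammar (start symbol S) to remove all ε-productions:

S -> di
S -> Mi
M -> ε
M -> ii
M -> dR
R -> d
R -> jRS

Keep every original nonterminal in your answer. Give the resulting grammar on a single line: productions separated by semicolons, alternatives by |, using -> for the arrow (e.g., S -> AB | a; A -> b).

Nullable set: {M}.
S -> Mi: M nullable, giving Mi | i.
Drop M -> ε.
Unchanged (no nullable symbols): S -> di; M -> dR; M -> ii; R -> d; R -> jRS.

S -> i | Mi | di; M -> dR | ii; R -> d | jRS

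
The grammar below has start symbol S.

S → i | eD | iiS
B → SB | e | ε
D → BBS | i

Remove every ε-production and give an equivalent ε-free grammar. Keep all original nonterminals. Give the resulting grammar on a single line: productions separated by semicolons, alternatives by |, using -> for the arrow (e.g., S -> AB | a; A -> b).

S -> i | eD | iiS; B -> S | e | SB; D -> S | i | BS | BBS

Nullable set: {B}.
Drop B -> ε.
B -> SB: B nullable, giving S | SB.
D -> BBS: B, B nullable, giving BBS | BS | S.
Unchanged (no nullable symbols): S -> eD; S -> i; S -> iiS; B -> e; D -> i.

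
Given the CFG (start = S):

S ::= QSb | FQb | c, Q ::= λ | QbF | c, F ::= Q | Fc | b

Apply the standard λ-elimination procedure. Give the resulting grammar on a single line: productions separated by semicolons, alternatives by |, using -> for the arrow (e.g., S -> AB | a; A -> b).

Nullable set: {F, Q}.
S -> FQb: F, Q nullable, giving FQb | Fb | Qb | b.
S -> QSb: Q nullable, giving QSb | Sb.
F -> Fc: F nullable, giving Fc | c.
F -> Q: Q nullable, giving Q.
Drop Q -> λ.
Q -> QbF: Q, F nullable, giving Qb | QbF | b | bF.
Unchanged (no nullable symbols): S -> c; F -> b; Q -> c.

S -> b | c | Fb | Qb | Sb | FQb | QSb; F -> Q | b | c | Fc; Q -> b | c | Qb | bF | QbF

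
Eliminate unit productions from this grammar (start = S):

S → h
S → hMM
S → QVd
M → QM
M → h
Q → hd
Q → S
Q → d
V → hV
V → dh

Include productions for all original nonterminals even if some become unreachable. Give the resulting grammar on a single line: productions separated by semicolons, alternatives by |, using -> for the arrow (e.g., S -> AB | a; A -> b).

Unit productions: Q->S.
Unit pairs (A ⇒* B via units): (Q,S).
S: inherits non-unit rules of {S} → QVd | h | hMM.
M: inherits non-unit rules of {M} → QM | h.
Q: inherits non-unit rules of {Q, S} → QVd | d | h | hMM | hd.
V: inherits non-unit rules of {V} → dh | hV.

S -> h | QVd | hMM; M -> h | QM; Q -> d | h | hd | QVd | hMM; V -> dh | hV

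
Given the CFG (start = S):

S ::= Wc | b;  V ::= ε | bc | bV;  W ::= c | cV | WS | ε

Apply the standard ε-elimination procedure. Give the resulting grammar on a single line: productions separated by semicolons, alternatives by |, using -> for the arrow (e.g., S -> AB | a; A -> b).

S -> b | c | Wc; V -> b | bV | bc; W -> S | c | WS | cV

Nullable set: {V, W}.
S -> Wc: W nullable, giving Wc | c.
Drop V -> ε.
V -> bV: V nullable, giving b | bV.
Drop W -> ε.
W -> WS: W nullable, giving S | WS.
W -> cV: V nullable, giving c | cV.
Unchanged (no nullable symbols): S -> b; V -> bc; W -> c.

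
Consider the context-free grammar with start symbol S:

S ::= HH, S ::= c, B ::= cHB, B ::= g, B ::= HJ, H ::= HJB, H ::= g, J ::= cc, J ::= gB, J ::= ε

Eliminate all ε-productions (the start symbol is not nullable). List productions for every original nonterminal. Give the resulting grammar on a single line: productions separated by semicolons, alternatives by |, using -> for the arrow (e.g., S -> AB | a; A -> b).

Nullable set: {J}.
B -> HJ: J nullable, giving H | HJ.
H -> HJB: J nullable, giving HB | HJB.
Drop J -> ε.
Unchanged (no nullable symbols): S -> HH; S -> c; B -> cHB; B -> g; H -> g; J -> cc; J -> gB.

S -> c | HH; B -> H | g | HJ | cHB; H -> g | HB | HJB; J -> cc | gB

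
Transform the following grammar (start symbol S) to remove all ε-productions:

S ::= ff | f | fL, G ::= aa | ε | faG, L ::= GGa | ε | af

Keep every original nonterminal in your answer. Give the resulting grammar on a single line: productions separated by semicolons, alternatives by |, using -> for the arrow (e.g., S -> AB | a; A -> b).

Nullable set: {G, L}.
S -> fL: L nullable, giving f | fL.
Drop G -> ε.
G -> faG: G nullable, giving fa | faG.
Drop L -> ε.
L -> GGa: G, G nullable, giving GGa | Ga | a.
Unchanged (no nullable symbols): S -> f; S -> ff; G -> aa; L -> af.

S -> f | fL | ff; G -> aa | fa | faG; L -> a | Ga | af | GGa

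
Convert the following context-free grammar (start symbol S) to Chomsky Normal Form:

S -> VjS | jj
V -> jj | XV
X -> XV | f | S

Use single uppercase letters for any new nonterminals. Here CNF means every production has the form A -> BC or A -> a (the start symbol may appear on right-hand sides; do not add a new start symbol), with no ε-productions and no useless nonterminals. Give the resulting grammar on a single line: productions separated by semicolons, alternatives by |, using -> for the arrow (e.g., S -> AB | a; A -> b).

S -> AA | VB; A -> j; B -> AS; C -> AS; V -> AA | XV; X -> f | AA | VC | XV

No ε-productions.
After unit-elimination: S -> jj | VjS; V -> XV | jj; X -> f | XV | jj | VjS.
TERM: introduce A -> j and substitute in every rule of length ≥2.
BIN: S -> VAS becomes S -> VB, B -> AS; X -> VAS becomes X -> VC, C -> AS.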